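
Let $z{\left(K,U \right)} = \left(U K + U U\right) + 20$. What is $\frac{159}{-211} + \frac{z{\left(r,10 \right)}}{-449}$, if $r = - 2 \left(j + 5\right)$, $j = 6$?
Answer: $- \frac{50291}{94739} \approx -0.53084$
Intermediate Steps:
$r = -22$ ($r = - 2 \left(6 + 5\right) = \left(-2\right) 11 = -22$)
$z{\left(K,U \right)} = 20 + U^{2} + K U$ ($z{\left(K,U \right)} = \left(K U + U^{2}\right) + 20 = \left(U^{2} + K U\right) + 20 = 20 + U^{2} + K U$)
$\frac{159}{-211} + \frac{z{\left(r,10 \right)}}{-449} = \frac{159}{-211} + \frac{20 + 10^{2} - 220}{-449} = 159 \left(- \frac{1}{211}\right) + \left(20 + 100 - 220\right) \left(- \frac{1}{449}\right) = - \frac{159}{211} - - \frac{100}{449} = - \frac{159}{211} + \frac{100}{449} = - \frac{50291}{94739}$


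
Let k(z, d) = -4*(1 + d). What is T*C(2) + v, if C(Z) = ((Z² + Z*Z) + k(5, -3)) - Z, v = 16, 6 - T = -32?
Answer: 548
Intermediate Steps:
T = 38 (T = 6 - 1*(-32) = 6 + 32 = 38)
k(z, d) = -4 - 4*d
C(Z) = 8 - Z + 2*Z² (C(Z) = ((Z² + Z*Z) + (-4 - 4*(-3))) - Z = ((Z² + Z²) + (-4 + 12)) - Z = (2*Z² + 8) - Z = (8 + 2*Z²) - Z = 8 - Z + 2*Z²)
T*C(2) + v = 38*(8 - 1*2 + 2*2²) + 16 = 38*(8 - 2 + 2*4) + 16 = 38*(8 - 2 + 8) + 16 = 38*14 + 16 = 532 + 16 = 548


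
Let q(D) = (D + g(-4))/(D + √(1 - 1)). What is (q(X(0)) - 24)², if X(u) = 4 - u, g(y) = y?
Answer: 576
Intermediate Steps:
q(D) = (-4 + D)/D (q(D) = (D - 4)/(D + √(1 - 1)) = (-4 + D)/(D + √0) = (-4 + D)/(D + 0) = (-4 + D)/D)
(q(X(0)) - 24)² = ((-4 + (4 - 1*0))/(4 - 1*0) - 24)² = ((-4 + (4 + 0))/(4 + 0) - 24)² = ((-4 + 4)/4 - 24)² = ((¼)*0 - 24)² = (0 - 24)² = (-24)² = 576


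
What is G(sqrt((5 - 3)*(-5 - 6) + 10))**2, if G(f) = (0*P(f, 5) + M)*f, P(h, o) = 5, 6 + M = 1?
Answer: -300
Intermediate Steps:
M = -5 (M = -6 + 1 = -5)
G(f) = -5*f (G(f) = (0*5 - 5)*f = (0 - 5)*f = -5*f)
G(sqrt((5 - 3)*(-5 - 6) + 10))**2 = (-5*sqrt((5 - 3)*(-5 - 6) + 10))**2 = (-5*sqrt(2*(-11) + 10))**2 = (-5*sqrt(-22 + 10))**2 = (-10*I*sqrt(3))**2 = -300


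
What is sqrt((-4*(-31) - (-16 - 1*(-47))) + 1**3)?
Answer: sqrt(94) ≈ 9.6954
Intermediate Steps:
sqrt((-4*(-31) - (-16 - 1*(-47))) + 1**3) = sqrt((124 - (-16 + 47)) + 1) = sqrt((124 - 1*31) + 1) = sqrt((124 - 31) + 1) = sqrt(93 + 1) = sqrt(94)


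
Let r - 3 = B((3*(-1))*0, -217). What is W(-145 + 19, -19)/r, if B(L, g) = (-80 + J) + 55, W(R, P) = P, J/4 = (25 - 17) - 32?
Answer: 19/118 ≈ 0.16102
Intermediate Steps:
J = -96 (J = 4*((25 - 17) - 32) = 4*(8 - 32) = 4*(-24) = -96)
B(L, g) = -121 (B(L, g) = (-80 - 96) + 55 = -176 + 55 = -121)
r = -118 (r = 3 - 121 = -118)
W(-145 + 19, -19)/r = -19/(-118) = -19*(-1/118) = 19/118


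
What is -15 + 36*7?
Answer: 237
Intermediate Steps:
-15 + 36*7 = -15 + 252 = 237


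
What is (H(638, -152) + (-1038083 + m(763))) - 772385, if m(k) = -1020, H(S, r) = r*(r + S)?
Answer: -1885360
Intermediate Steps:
H(S, r) = r*(S + r)
(H(638, -152) + (-1038083 + m(763))) - 772385 = (-152*(638 - 152) + (-1038083 - 1020)) - 772385 = (-152*486 - 1039103) - 772385 = (-73872 - 1039103) - 772385 = -1112975 - 772385 = -1885360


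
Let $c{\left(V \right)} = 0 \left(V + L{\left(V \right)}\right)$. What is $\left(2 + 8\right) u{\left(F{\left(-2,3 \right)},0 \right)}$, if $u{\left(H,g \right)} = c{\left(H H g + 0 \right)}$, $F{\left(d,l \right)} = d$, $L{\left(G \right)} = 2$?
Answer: $0$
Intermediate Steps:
$c{\left(V \right)} = 0$ ($c{\left(V \right)} = 0 \left(V + 2\right) = 0 \left(2 + V\right) = 0$)
$u{\left(H,g \right)} = 0$
$\left(2 + 8\right) u{\left(F{\left(-2,3 \right)},0 \right)} = \left(2 + 8\right) 0 = 10 \cdot 0 = 0$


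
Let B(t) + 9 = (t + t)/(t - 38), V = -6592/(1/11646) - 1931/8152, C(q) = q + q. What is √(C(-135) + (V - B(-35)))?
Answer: 3*I*√755208777896781266/297548 ≈ 8761.9*I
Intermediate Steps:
C(q) = 2*q
V = -625832563595/8152 (V = -6592/1/11646 - 1931*1/8152 = -6592*11646 - 1931/8152 = -76770432 - 1931/8152 = -625832563595/8152 ≈ -7.6770e+7)
B(t) = -9 + 2*t/(-38 + t) (B(t) = -9 + (t + t)/(t - 38) = -9 + (2*t)/(-38 + t) = -9 + 2*t/(-38 + t))
√(C(-135) + (V - B(-35))) = √(2*(-135) + (-625832563595/8152 - (342 - 7*(-35))/(-38 - 35))) = √(-270 + (-625832563595/8152 - (342 + 245)/(-73))) = √(-270 + (-625832563595/8152 - (-1)*587/73)) = √(-270 + (-625832563595/8152 - 1*(-587/73))) = √(-270 + (-625832563595/8152 + 587/73)) = √(-270 - 45685772357211/595096) = √(-45685933033131/595096) = 3*I*√755208777896781266/297548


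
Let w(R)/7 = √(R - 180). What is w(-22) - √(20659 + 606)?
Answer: -√21265 + 7*I*√202 ≈ -145.83 + 99.489*I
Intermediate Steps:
w(R) = 7*√(-180 + R) (w(R) = 7*√(R - 180) = 7*√(-180 + R))
w(-22) - √(20659 + 606) = 7*√(-180 - 22) - √(20659 + 606) = 7*√(-202) - √21265 = 7*(I*√202) - √21265 = 7*I*√202 - √21265 = -√21265 + 7*I*√202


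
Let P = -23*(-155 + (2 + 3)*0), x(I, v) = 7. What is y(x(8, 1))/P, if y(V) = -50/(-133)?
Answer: 10/94829 ≈ 0.00010545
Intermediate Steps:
y(V) = 50/133 (y(V) = -50*(-1/133) = 50/133)
P = 3565 (P = -23*(-155 + 5*0) = -23*(-155 + 0) = -23*(-155) = 3565)
y(x(8, 1))/P = (50/133)/3565 = (50/133)*(1/3565) = 10/94829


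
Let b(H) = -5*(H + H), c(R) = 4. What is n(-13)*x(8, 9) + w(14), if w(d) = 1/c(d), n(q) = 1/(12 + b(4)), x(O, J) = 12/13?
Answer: 79/364 ≈ 0.21703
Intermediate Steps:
x(O, J) = 12/13 (x(O, J) = 12*(1/13) = 12/13)
b(H) = -10*H
n(q) = -1/28 (n(q) = 1/(12 - 10*4) = 1/(12 - 40) = 1/(-28) = -1/28)
w(d) = ¼ (w(d) = 1/4 = ¼)
n(-13)*x(8, 9) + w(14) = -1/28*12/13 + ¼ = -3/91 + ¼ = 79/364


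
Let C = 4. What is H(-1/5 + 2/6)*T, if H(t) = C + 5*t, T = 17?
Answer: 238/3 ≈ 79.333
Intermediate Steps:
H(t) = 4 + 5*t
H(-1/5 + 2/6)*T = (4 + 5*(-1/5 + 2/6))*17 = (4 + 5*(-1*⅕ + 2*(⅙)))*17 = (4 + 5*(-⅕ + ⅓))*17 = (4 + 5*(2/15))*17 = (4 + ⅔)*17 = (14/3)*17 = 238/3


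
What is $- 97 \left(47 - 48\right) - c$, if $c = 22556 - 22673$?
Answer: $214$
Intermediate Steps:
$c = -117$
$- 97 \left(47 - 48\right) - c = - 97 \left(47 - 48\right) - -117 = - 97 \left(47 - 48\right) + 117 = \left(-97\right) \left(-1\right) + 117 = 97 + 117 = 214$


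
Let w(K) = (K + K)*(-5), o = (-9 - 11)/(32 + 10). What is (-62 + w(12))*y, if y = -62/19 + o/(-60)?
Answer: 101309/171 ≈ 592.45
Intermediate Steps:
o = -10/21 (o = -20/42 = -20*1/42 = -10/21 ≈ -0.47619)
y = -7793/2394 (y = -62/19 - 10/21/(-60) = -62*1/19 - 10/21*(-1/60) = -62/19 + 1/126 = -7793/2394 ≈ -3.2552)
w(K) = -10*K (w(K) = (2*K)*(-5) = -10*K)
(-62 + w(12))*y = (-62 - 10*12)*(-7793/2394) = (-62 - 120)*(-7793/2394) = -182*(-7793/2394) = 101309/171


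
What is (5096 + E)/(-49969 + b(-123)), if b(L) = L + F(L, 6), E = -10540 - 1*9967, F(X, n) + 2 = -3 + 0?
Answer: 5137/16699 ≈ 0.30762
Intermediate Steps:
F(X, n) = -5 (F(X, n) = -2 + (-3 + 0) = -2 - 3 = -5)
E = -20507 (E = -10540 - 9967 = -20507)
b(L) = -5 + L (b(L) = L - 5 = -5 + L)
(5096 + E)/(-49969 + b(-123)) = (5096 - 20507)/(-49969 + (-5 - 123)) = -15411/(-49969 - 128) = -15411/(-50097) = -15411*(-1/50097) = 5137/16699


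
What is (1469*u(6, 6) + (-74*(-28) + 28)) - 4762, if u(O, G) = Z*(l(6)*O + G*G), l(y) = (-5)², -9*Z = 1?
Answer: -99064/3 ≈ -33021.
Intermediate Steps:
Z = -⅑ (Z = -⅑*1 = -⅑ ≈ -0.11111)
l(y) = 25
u(O, G) = -25*O/9 - G²/9 (u(O, G) = -(25*O + G*G)/9 = -(25*O + G²)/9 = -(G² + 25*O)/9 = -25*O/9 - G²/9)
(1469*u(6, 6) + (-74*(-28) + 28)) - 4762 = (1469*(-25/9*6 - ⅑*6²) + (-74*(-28) + 28)) - 4762 = (1469*(-50/3 - ⅑*36) + (2072 + 28)) - 4762 = (1469*(-50/3 - 4) + 2100) - 4762 = (1469*(-62/3) + 2100) - 4762 = (-91078/3 + 2100) - 4762 = -84778/3 - 4762 = -99064/3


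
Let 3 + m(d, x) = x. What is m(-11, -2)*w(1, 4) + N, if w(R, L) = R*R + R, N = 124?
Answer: 114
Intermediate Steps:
m(d, x) = -3 + x
w(R, L) = R + R² (w(R, L) = R² + R = R + R²)
m(-11, -2)*w(1, 4) + N = (-3 - 2)*(1*(1 + 1)) + 124 = -5*2 + 124 = -10 + 124 = 114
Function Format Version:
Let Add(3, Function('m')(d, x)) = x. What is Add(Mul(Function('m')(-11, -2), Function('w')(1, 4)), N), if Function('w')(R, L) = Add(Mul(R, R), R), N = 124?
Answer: 114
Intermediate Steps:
Function('m')(d, x) = Add(-3, x)
Function('w')(R, L) = Add(R, Pow(R, 2)) (Function('w')(R, L) = Add(Pow(R, 2), R) = Add(R, Pow(R, 2)))
Add(Mul(Function('m')(-11, -2), Function('w')(1, 4)), N) = Add(Mul(Add(-3, -2), Mul(1, Add(1, 1))), 124) = Add(Mul(-5, Mul(1, 2)), 124) = Add(Mul(-5, 2), 124) = Add(-10, 124) = 114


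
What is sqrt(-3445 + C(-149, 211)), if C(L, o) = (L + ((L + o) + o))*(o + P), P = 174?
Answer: sqrt(44295) ≈ 210.46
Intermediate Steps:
C(L, o) = (174 + o)*(2*L + 2*o) (C(L, o) = (L + ((L + o) + o))*(o + 174) = (L + (L + 2*o))*(174 + o) = (2*L + 2*o)*(174 + o) = (174 + o)*(2*L + 2*o))
sqrt(-3445 + C(-149, 211)) = sqrt(-3445 + (2*211**2 + 348*(-149) + 348*211 + 2*(-149)*211)) = sqrt(-3445 + (2*44521 - 51852 + 73428 - 62878)) = sqrt(-3445 + (89042 - 51852 + 73428 - 62878)) = sqrt(-3445 + 47740) = sqrt(44295)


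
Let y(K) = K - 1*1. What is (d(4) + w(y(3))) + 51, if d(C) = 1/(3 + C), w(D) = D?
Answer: 372/7 ≈ 53.143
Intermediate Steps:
y(K) = -1 + K (y(K) = K - 1 = -1 + K)
(d(4) + w(y(3))) + 51 = (1/(3 + 4) + (-1 + 3)) + 51 = (1/7 + 2) + 51 = (⅐ + 2) + 51 = 15/7 + 51 = 372/7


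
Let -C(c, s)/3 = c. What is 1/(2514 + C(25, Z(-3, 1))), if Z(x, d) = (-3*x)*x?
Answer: 1/2439 ≈ 0.00041000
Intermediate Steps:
Z(x, d) = -3*x²
C(c, s) = -3*c
1/(2514 + C(25, Z(-3, 1))) = 1/(2514 - 3*25) = 1/(2514 - 75) = 1/2439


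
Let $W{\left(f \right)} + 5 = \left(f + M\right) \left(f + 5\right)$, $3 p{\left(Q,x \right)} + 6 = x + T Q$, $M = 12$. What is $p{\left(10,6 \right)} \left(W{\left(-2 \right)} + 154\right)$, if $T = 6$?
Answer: $3580$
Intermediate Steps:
$p{\left(Q,x \right)} = -2 + 2 Q + \frac{x}{3}$ ($p{\left(Q,x \right)} = -2 + \frac{x + 6 Q}{3} = -2 + \left(2 Q + \frac{x}{3}\right) = -2 + 2 Q + \frac{x}{3}$)
$W{\left(f \right)} = -5 + \left(5 + f\right) \left(12 + f\right)$ ($W{\left(f \right)} = -5 + \left(f + 12\right) \left(f + 5\right) = -5 + \left(12 + f\right) \left(5 + f\right) = -5 + \left(5 + f\right) \left(12 + f\right)$)
$p{\left(10,6 \right)} \left(W{\left(-2 \right)} + 154\right) = \left(-2 + 2 \cdot 10 + \frac{1}{3} \cdot 6\right) \left(\left(55 + \left(-2\right)^{2} + 17 \left(-2\right)\right) + 154\right) = \left(-2 + 20 + 2\right) \left(\left(55 + 4 - 34\right) + 154\right) = 20 \left(25 + 154\right) = 20 \cdot 179 = 3580$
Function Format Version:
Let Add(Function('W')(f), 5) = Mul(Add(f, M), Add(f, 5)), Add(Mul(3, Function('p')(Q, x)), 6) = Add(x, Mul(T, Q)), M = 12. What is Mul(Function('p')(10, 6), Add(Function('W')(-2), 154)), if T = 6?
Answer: 3580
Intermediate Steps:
Function('p')(Q, x) = Add(-2, Mul(2, Q), Mul(Rational(1, 3), x)) (Function('p')(Q, x) = Add(-2, Mul(Rational(1, 3), Add(x, Mul(6, Q)))) = Add(-2, Add(Mul(2, Q), Mul(Rational(1, 3), x))) = Add(-2, Mul(2, Q), Mul(Rational(1, 3), x)))
Function('W')(f) = Add(-5, Mul(Add(5, f), Add(12, f))) (Function('W')(f) = Add(-5, Mul(Add(f, 12), Add(f, 5))) = Add(-5, Mul(Add(12, f), Add(5, f))) = Add(-5, Mul(Add(5, f), Add(12, f))))
Mul(Function('p')(10, 6), Add(Function('W')(-2), 154)) = Mul(Add(-2, Mul(2, 10), Mul(Rational(1, 3), 6)), Add(Add(55, Pow(-2, 2), Mul(17, -2)), 154)) = Mul(Add(-2, 20, 2), Add(Add(55, 4, -34), 154)) = Mul(20, Add(25, 154)) = Mul(20, 179) = 3580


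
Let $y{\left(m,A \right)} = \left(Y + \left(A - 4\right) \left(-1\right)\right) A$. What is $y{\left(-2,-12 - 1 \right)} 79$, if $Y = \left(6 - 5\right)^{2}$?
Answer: $-18486$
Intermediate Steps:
$Y = 1$ ($Y = 1^{2} = 1$)
$y{\left(m,A \right)} = A \left(5 - A\right)$ ($y{\left(m,A \right)} = \left(1 + \left(A - 4\right) \left(-1\right)\right) A = \left(1 + \left(-4 + A\right) \left(-1\right)\right) A = \left(1 - \left(-4 + A\right)\right) A = \left(5 - A\right) A = A \left(5 - A\right)$)
$y{\left(-2,-12 - 1 \right)} 79 = \left(-12 - 1\right) \left(5 - \left(-12 - 1\right)\right) 79 = - 13 \left(5 - -13\right) 79 = - 13 \left(5 + 13\right) 79 = \left(-13\right) 18 \cdot 79 = \left(-234\right) 79 = -18486$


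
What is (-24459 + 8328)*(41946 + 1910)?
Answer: -707441136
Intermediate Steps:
(-24459 + 8328)*(41946 + 1910) = -16131*43856 = -707441136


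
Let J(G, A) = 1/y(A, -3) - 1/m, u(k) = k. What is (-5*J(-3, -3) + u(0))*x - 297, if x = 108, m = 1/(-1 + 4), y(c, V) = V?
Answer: 1503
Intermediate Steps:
m = ⅓ (m = 1/3 = ⅓ ≈ 0.33333)
J(G, A) = -10/3 (J(G, A) = 1/(-3) - 1/⅓ = 1*(-⅓) - 1*3 = -⅓ - 3 = -10/3)
(-5*J(-3, -3) + u(0))*x - 297 = (-5*(-10/3) + 0)*108 - 297 = (50/3 + 0)*108 - 297 = (50/3)*108 - 297 = 1800 - 297 = 1503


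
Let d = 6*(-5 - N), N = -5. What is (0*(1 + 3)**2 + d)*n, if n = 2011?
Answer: 0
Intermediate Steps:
d = 0 (d = 6*(-5 - 1*(-5)) = 6*(-5 + 5) = 6*0 = 0)
(0*(1 + 3)**2 + d)*n = (0*(1 + 3)**2 + 0)*2011 = (0*4**2 + 0)*2011 = (0*16 + 0)*2011 = (0 + 0)*2011 = 0*2011 = 0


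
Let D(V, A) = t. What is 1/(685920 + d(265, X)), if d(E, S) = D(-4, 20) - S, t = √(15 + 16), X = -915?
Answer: 686835/471742317194 - √31/471742317194 ≈ 1.4559e-6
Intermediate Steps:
t = √31 ≈ 5.5678
D(V, A) = √31
d(E, S) = √31 - S
1/(685920 + d(265, X)) = 1/(685920 + (√31 - 1*(-915))) = 1/(685920 + (√31 + 915)) = 1/(685920 + (915 + √31)) = 1/(686835 + √31)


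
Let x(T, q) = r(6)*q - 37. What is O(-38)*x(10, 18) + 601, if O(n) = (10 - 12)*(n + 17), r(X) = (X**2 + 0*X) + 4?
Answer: 29287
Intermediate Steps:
r(X) = 4 + X**2 (r(X) = (X**2 + 0) + 4 = X**2 + 4 = 4 + X**2)
x(T, q) = -37 + 40*q (x(T, q) = (4 + 6**2)*q - 37 = (4 + 36)*q - 37 = 40*q - 37 = -37 + 40*q)
O(n) = -34 - 2*n (O(n) = -2*(17 + n) = -34 - 2*n)
O(-38)*x(10, 18) + 601 = (-34 - 2*(-38))*(-37 + 40*18) + 601 = (-34 + 76)*(-37 + 720) + 601 = 42*683 + 601 = 28686 + 601 = 29287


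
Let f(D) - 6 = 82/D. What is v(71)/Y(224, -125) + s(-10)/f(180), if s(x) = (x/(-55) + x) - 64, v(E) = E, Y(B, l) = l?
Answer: -1369823/114125 ≈ -12.003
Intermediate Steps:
s(x) = -64 + 54*x/55 (s(x) = (x*(-1/55) + x) - 64 = (-x/55 + x) - 64 = 54*x/55 - 64 = -64 + 54*x/55)
f(D) = 6 + 82/D
v(71)/Y(224, -125) + s(-10)/f(180) = 71/(-125) + (-64 + (54/55)*(-10))/(6 + 82/180) = 71*(-1/125) + (-64 - 108/11)/(6 + 82*(1/180)) = -71/125 - 812/(11*(6 + 41/90)) = -71/125 - 812/(11*581/90) = -71/125 - 812/11*90/581 = -71/125 - 10440/913 = -1369823/114125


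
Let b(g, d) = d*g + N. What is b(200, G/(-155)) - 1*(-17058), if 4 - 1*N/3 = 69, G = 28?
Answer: 521633/31 ≈ 16827.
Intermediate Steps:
N = -195 (N = 12 - 3*69 = 12 - 207 = -195)
b(g, d) = -195 + d*g (b(g, d) = d*g - 195 = -195 + d*g)
b(200, G/(-155)) - 1*(-17058) = (-195 + (28/(-155))*200) - 1*(-17058) = (-195 + (28*(-1/155))*200) + 17058 = (-195 - 28/155*200) + 17058 = (-195 - 1120/31) + 17058 = -7165/31 + 17058 = 521633/31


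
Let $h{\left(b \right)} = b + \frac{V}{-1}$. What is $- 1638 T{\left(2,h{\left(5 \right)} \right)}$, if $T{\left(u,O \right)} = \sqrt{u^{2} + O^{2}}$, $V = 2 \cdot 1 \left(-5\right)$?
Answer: $- 1638 \sqrt{229} \approx -24787.0$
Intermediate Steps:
$V = -10$ ($V = 2 \left(-5\right) = -10$)
$h{\left(b \right)} = 10 + b$ ($h{\left(b \right)} = b - \frac{10}{-1} = b - -10 = b + 10 = 10 + b$)
$T{\left(u,O \right)} = \sqrt{O^{2} + u^{2}}$
$- 1638 T{\left(2,h{\left(5 \right)} \right)} = - 1638 \sqrt{\left(10 + 5\right)^{2} + 2^{2}} = - 1638 \sqrt{15^{2} + 4} = - 1638 \sqrt{225 + 4} = - 1638 \sqrt{229}$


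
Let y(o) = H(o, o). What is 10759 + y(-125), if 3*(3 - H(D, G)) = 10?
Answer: 32276/3 ≈ 10759.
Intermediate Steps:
H(D, G) = -⅓ (H(D, G) = 3 - ⅓*10 = 3 - 10/3 = -⅓)
y(o) = -⅓
10759 + y(-125) = 10759 - ⅓ = 32276/3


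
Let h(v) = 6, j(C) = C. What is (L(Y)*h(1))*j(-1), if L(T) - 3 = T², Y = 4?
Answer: -114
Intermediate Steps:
L(T) = 3 + T²
(L(Y)*h(1))*j(-1) = ((3 + 4²)*6)*(-1) = ((3 + 16)*6)*(-1) = (19*6)*(-1) = 114*(-1) = -114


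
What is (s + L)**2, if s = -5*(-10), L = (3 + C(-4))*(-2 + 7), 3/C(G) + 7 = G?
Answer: 490000/121 ≈ 4049.6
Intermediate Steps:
C(G) = 3/(-7 + G)
L = 150/11 (L = (3 + 3/(-7 - 4))*(-2 + 7) = (3 + 3/(-11))*5 = (3 + 3*(-1/11))*5 = (3 - 3/11)*5 = (30/11)*5 = 150/11 ≈ 13.636)
s = 50
(s + L)**2 = (50 + 150/11)**2 = (700/11)**2 = 490000/121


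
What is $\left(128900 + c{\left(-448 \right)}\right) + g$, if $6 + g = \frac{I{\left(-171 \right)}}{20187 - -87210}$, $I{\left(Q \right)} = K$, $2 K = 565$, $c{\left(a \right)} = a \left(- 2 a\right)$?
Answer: $- \frac{58534371551}{214794} \approx -2.7251 \cdot 10^{5}$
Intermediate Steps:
$c{\left(a \right)} = - 2 a^{2}$
$K = \frac{565}{2}$ ($K = \frac{1}{2} \cdot 565 = \frac{565}{2} \approx 282.5$)
$I{\left(Q \right)} = \frac{565}{2}$
$g = - \frac{1288199}{214794}$ ($g = -6 + \frac{565}{2 \left(20187 - -87210\right)} = -6 + \frac{565}{2 \left(20187 + 87210\right)} = -6 + \frac{565}{2 \cdot 107397} = -6 + \frac{565}{2} \cdot \frac{1}{107397} = -6 + \frac{565}{214794} = - \frac{1288199}{214794} \approx -5.9974$)
$\left(128900 + c{\left(-448 \right)}\right) + g = \left(128900 - 2 \left(-448\right)^{2}\right) - \frac{1288199}{214794} = \left(128900 - 401408\right) - \frac{1288199}{214794} = -272508 - \frac{1288199}{214794} = - \frac{58534371551}{214794}$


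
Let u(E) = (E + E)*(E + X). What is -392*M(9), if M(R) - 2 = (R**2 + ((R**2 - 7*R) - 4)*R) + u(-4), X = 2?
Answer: -88200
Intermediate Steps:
u(E) = 2*E*(2 + E) (u(E) = (E + E)*(E + 2) = (2*E)*(2 + E) = 2*E*(2 + E))
M(R) = 18 + R**2 + R*(-4 + R**2 - 7*R) (M(R) = 2 + ((R**2 + ((R**2 - 7*R) - 4)*R) + 2*(-4)*(2 - 4)) = 2 + ((R**2 + (-4 + R**2 - 7*R)*R) + 2*(-4)*(-2)) = 2 + ((R**2 + R*(-4 + R**2 - 7*R)) + 16) = 2 + (16 + R**2 + R*(-4 + R**2 - 7*R)) = 18 + R**2 + R*(-4 + R**2 - 7*R))
-392*M(9) = -392*(18 + 9**3 - 6*9**2 - 4*9) = -392*(18 + 729 - 6*81 - 36) = -392*(18 + 729 - 486 - 36) = -392*225 = -88200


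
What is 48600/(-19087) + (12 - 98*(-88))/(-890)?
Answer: -104044666/8493715 ≈ -12.250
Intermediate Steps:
48600/(-19087) + (12 - 98*(-88))/(-890) = 48600*(-1/19087) + (12 + 8624)*(-1/890) = -48600/19087 + 8636*(-1/890) = -48600/19087 - 4318/445 = -104044666/8493715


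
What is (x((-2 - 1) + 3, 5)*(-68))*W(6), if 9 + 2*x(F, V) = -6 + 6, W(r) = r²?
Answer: 11016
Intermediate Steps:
x(F, V) = -9/2 (x(F, V) = -9/2 + (-6 + 6)/2 = -9/2 + (½)*0 = -9/2 + 0 = -9/2)
(x((-2 - 1) + 3, 5)*(-68))*W(6) = -9/2*(-68)*6² = 306*36 = 11016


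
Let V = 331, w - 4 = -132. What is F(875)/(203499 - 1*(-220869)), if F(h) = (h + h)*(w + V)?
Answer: 25375/30312 ≈ 0.83713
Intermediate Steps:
w = -128 (w = 4 - 132 = -128)
F(h) = 406*h (F(h) = (h + h)*(-128 + 331) = (2*h)*203 = 406*h)
F(875)/(203499 - 1*(-220869)) = (406*875)/(203499 - 1*(-220869)) = 355250/(203499 + 220869) = 355250/424368 = 355250*(1/424368) = 25375/30312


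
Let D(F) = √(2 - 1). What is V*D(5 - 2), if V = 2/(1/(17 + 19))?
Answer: 72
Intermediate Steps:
D(F) = 1 (D(F) = √1 = 1)
V = 72 (V = 2/(1/36) = 2*36 = 72)
V*D(5 - 2) = 72*1 = 72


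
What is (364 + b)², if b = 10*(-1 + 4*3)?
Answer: 224676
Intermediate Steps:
b = 110 (b = 10*(-1 + 12) = 10*11 = 110)
(364 + b)² = (364 + 110)² = 474² = 224676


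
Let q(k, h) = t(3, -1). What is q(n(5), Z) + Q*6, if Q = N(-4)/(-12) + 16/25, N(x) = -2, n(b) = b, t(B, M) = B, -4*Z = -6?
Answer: 196/25 ≈ 7.8400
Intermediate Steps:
Z = 3/2 (Z = -¼*(-6) = 3/2 ≈ 1.5000)
q(k, h) = 3
Q = 121/150 (Q = -2/(-12) + 16/25 = -2*(-1/12) + 16*(1/25) = ⅙ + 16/25 = 121/150 ≈ 0.80667)
q(n(5), Z) + Q*6 = 3 + (121/150)*6 = 3 + 121/25 = 196/25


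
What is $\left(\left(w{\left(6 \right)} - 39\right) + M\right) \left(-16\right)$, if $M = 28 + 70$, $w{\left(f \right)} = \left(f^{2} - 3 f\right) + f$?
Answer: $-1328$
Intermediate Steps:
$w{\left(f \right)} = f^{2} - 2 f$
$M = 98$
$\left(\left(w{\left(6 \right)} - 39\right) + M\right) \left(-16\right) = \left(\left(6 \left(-2 + 6\right) - 39\right) + 98\right) \left(-16\right) = \left(\left(6 \cdot 4 - 39\right) + 98\right) \left(-16\right) = \left(\left(24 - 39\right) + 98\right) \left(-16\right) = \left(-15 + 98\right) \left(-16\right) = 83 \left(-16\right) = -1328$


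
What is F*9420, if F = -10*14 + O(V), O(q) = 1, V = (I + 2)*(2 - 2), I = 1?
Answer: -1309380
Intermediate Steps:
V = 0 (V = (1 + 2)*(2 - 2) = 3*0 = 0)
F = -139 (F = -10*14 + 1 = -140 + 1 = -139)
F*9420 = -139*9420 = -1309380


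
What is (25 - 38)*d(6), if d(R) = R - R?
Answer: 0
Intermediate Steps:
d(R) = 0
(25 - 38)*d(6) = (25 - 38)*0 = -13*0 = 0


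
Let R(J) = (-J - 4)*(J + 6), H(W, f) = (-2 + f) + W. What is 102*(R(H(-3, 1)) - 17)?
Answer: -1734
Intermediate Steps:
H(W, f) = -2 + W + f
R(J) = (-4 - J)*(6 + J)
102*(R(H(-3, 1)) - 17) = 102*((-24 - (-2 - 3 + 1)² - 10*(-2 - 3 + 1)) - 17) = 102*((-24 - 1*(-4)² - 10*(-4)) - 17) = 102*((-24 - 1*16 + 40) - 17) = 102*((-24 - 16 + 40) - 17) = 102*(0 - 17) = 102*(-17) = -1734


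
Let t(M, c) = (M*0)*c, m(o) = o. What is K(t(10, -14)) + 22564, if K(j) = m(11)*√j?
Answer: 22564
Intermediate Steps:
t(M, c) = 0 (t(M, c) = 0*c = 0)
K(j) = 11*√j
K(t(10, -14)) + 22564 = 11*√0 + 22564 = 11*0 + 22564 = 0 + 22564 = 22564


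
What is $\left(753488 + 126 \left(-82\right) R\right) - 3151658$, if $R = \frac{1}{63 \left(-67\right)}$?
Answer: $- \frac{160677226}{67} \approx -2.3982 \cdot 10^{6}$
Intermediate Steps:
$R = - \frac{1}{4221}$ ($R = \frac{1}{63} \left(- \frac{1}{67}\right) = - \frac{1}{4221} \approx -0.00023691$)
$\left(753488 + 126 \left(-82\right) R\right) - 3151658 = \left(753488 + 126 \left(-82\right) \left(- \frac{1}{4221}\right)\right) - 3151658 = \left(753488 - - \frac{164}{67}\right) - 3151658 = \left(753488 + \frac{164}{67}\right) - 3151658 = \frac{50483860}{67} - 3151658 = - \frac{160677226}{67}$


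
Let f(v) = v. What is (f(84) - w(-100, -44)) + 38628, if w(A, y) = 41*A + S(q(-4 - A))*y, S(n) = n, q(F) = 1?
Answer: 42856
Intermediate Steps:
w(A, y) = y + 41*A (w(A, y) = 41*A + 1*y = 41*A + y = y + 41*A)
(f(84) - w(-100, -44)) + 38628 = (84 - (-44 + 41*(-100))) + 38628 = (84 - (-44 - 4100)) + 38628 = (84 - 1*(-4144)) + 38628 = (84 + 4144) + 38628 = 4228 + 38628 = 42856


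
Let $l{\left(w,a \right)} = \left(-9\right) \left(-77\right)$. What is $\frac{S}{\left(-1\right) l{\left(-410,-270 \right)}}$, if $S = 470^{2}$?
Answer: $- \frac{220900}{693} \approx -318.76$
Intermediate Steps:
$l{\left(w,a \right)} = 693$
$S = 220900$
$\frac{S}{\left(-1\right) l{\left(-410,-270 \right)}} = \frac{220900}{\left(-1\right) 693} = \frac{220900}{-693} = 220900 \left(- \frac{1}{693}\right) = - \frac{220900}{693}$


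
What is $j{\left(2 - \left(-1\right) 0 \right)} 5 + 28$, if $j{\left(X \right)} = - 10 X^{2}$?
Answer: $-172$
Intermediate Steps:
$j{\left(2 - \left(-1\right) 0 \right)} 5 + 28 = - 10 \left(2 - \left(-1\right) 0\right)^{2} \cdot 5 + 28 = - 10 \left(2 - 0\right)^{2} \cdot 5 + 28 = - 10 \left(2 + 0\right)^{2} \cdot 5 + 28 = - 10 \cdot 2^{2} \cdot 5 + 28 = \left(-10\right) 4 \cdot 5 + 28 = \left(-40\right) 5 + 28 = -200 + 28 = -172$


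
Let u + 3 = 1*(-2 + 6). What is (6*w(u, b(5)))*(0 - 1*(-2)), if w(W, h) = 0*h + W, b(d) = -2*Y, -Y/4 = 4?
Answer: 12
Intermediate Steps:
Y = -16 (Y = -4*4 = -16)
b(d) = 32 (b(d) = -2*(-16) = 32)
u = 1 (u = -3 + 1*(-2 + 6) = -3 + 1*4 = -3 + 4 = 1)
w(W, h) = W (w(W, h) = 0 + W = W)
(6*w(u, b(5)))*(0 - 1*(-2)) = (6*1)*(0 - 1*(-2)) = 6*(0 + 2) = 6*2 = 12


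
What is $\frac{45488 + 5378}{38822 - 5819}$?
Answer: $\frac{50866}{33003} \approx 1.5413$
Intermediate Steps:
$\frac{45488 + 5378}{38822 - 5819} = \frac{50866}{33003}$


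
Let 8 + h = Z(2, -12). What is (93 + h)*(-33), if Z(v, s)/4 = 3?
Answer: -3201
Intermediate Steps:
Z(v, s) = 12 (Z(v, s) = 4*3 = 12)
h = 4 (h = -8 + 12 = 4)
(93 + h)*(-33) = (93 + 4)*(-33) = 97*(-33) = -3201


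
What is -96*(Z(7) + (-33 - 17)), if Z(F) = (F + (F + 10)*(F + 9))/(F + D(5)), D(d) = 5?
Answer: 2568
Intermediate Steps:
Z(F) = (F + (9 + F)*(10 + F))/(5 + F) (Z(F) = (F + (F + 10)*(F + 9))/(F + 5) = (F + (10 + F)*(9 + F))/(5 + F) = (F + (9 + F)*(10 + F))/(5 + F))
-96*(Z(7) + (-33 - 17)) = -96*((90 + 7² + 20*7)/(5 + 7) + (-33 - 17)) = -96*((90 + 49 + 140)/12 - 50) = -96*((1/12)*279 - 50) = -96*(93/4 - 50) = -96*(-107/4) = 2568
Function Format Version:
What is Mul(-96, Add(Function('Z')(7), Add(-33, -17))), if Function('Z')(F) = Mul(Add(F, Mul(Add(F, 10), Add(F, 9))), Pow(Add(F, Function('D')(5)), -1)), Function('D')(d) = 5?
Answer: 2568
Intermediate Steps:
Function('Z')(F) = Mul(Pow(Add(5, F), -1), Add(F, Mul(Add(9, F), Add(10, F)))) (Function('Z')(F) = Mul(Add(F, Mul(Add(F, 10), Add(F, 9))), Pow(Add(F, 5), -1)) = Mul(Add(F, Mul(Add(10, F), Add(9, F))), Pow(Add(5, F), -1)) = Mul(Add(F, Mul(Add(9, F), Add(10, F))), Pow(Add(5, F), -1)) = Mul(Pow(Add(5, F), -1), Add(F, Mul(Add(9, F), Add(10, F)))))
Mul(-96, Add(Function('Z')(7), Add(-33, -17))) = Mul(-96, Add(Mul(Pow(Add(5, 7), -1), Add(90, Pow(7, 2), Mul(20, 7))), Add(-33, -17))) = Mul(-96, Add(Mul(Pow(12, -1), Add(90, 49, 140)), -50)) = Mul(-96, Add(Mul(Rational(1, 12), 279), -50)) = Mul(-96, Add(Rational(93, 4), -50)) = Mul(-96, Rational(-107, 4)) = 2568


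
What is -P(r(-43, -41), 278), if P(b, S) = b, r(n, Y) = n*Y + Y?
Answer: -1722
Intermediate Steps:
r(n, Y) = Y + Y*n (r(n, Y) = Y*n + Y = Y + Y*n)
-P(r(-43, -41), 278) = -(-41)*(1 - 43) = -(-41)*(-42) = -1*1722 = -1722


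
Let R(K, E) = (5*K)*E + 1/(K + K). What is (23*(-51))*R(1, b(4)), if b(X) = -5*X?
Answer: 233427/2 ≈ 1.1671e+5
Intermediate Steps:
R(K, E) = 1/(2*K) + 5*E*K (R(K, E) = 5*E*K + 1/(2*K) = 1/(2*K) + 5*E*K)
(23*(-51))*R(1, b(4)) = (23*(-51))*((1/2)/1 + 5*(-5*4)*1) = -1173*((1/2)*1 + 5*(-20)*1) = -1173*(1/2 - 100) = -1173*(-199/2) = 233427/2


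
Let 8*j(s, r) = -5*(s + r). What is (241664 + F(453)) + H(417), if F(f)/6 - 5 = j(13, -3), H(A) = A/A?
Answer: 483315/2 ≈ 2.4166e+5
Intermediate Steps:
H(A) = 1
j(s, r) = -5*r/8 - 5*s/8 (j(s, r) = (-5*(s + r))/8 = (-5*(r + s))/8 = (-5*r - 5*s)/8 = -5*r/8 - 5*s/8)
F(f) = -15/2 (F(f) = 30 + 6*(-5/8*(-3) - 5/8*13) = 30 + 6*(15/8 - 65/8) = 30 + 6*(-25/4) = 30 - 75/2 = -15/2)
(241664 + F(453)) + H(417) = (241664 - 15/2) + 1 = 483313/2 + 1 = 483315/2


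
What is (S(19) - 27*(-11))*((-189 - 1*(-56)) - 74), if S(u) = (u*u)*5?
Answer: -435114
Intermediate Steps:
S(u) = 5*u² (S(u) = u²*5 = 5*u²)
(S(19) - 27*(-11))*((-189 - 1*(-56)) - 74) = (5*19² - 27*(-11))*((-189 - 1*(-56)) - 74) = (5*361 + 297)*((-189 + 56) - 74) = (1805 + 297)*(-133 - 74) = 2102*(-207) = -435114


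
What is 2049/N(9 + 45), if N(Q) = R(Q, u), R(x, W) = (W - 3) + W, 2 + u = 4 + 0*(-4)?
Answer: 2049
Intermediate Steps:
u = 2 (u = -2 + (4 + 0*(-4)) = -2 + (4 + 0) = -2 + 4 = 2)
R(x, W) = -3 + 2*W (R(x, W) = (-3 + W) + W = -3 + 2*W)
N(Q) = 1 (N(Q) = -3 + 2*2 = -3 + 4 = 1)
2049/N(9 + 45) = 2049/1 = 2049*1 = 2049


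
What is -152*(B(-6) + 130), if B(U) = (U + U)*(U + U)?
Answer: -41648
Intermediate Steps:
B(U) = 4*U**2 (B(U) = (2*U)*(2*U) = 4*U**2)
-152*(B(-6) + 130) = -152*(4*(-6)**2 + 130) = -152*(4*36 + 130) = -152*(144 + 130) = -152*274 = -1*41648 = -41648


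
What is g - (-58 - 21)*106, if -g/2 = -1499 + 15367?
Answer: -19362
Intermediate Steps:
g = -27736 (g = -2*(-1499 + 15367) = -2*13868 = -27736)
g - (-58 - 21)*106 = -27736 - (-58 - 21)*106 = -27736 - (-79)*106 = -27736 - 1*(-8374) = -27736 + 8374 = -19362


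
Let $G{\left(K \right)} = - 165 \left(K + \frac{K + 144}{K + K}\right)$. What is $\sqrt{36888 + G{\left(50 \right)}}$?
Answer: $\frac{\sqrt{2831790}}{10} \approx 168.28$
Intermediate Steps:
$G{\left(K \right)} = - 165 K - \frac{165 \left(144 + K\right)}{2 K}$ ($G{\left(K \right)} = - 165 \left(K + \frac{144 + K}{2 K}\right) = - 165 K - \frac{165 \left(144 + K\right)}{2 K}$)
$\sqrt{36888 + G{\left(50 \right)}} = \sqrt{36888 - \left(\frac{16665}{2} + \frac{1188}{5}\right)} = \sqrt{36888 - \frac{85701}{10}} = \sqrt{\frac{283179}{10}} = \frac{\sqrt{2831790}}{10}$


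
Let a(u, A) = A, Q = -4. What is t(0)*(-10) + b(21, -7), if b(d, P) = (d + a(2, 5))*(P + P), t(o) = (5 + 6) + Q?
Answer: -434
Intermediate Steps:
t(o) = 7 (t(o) = (5 + 6) - 4 = 11 - 4 = 7)
b(d, P) = 2*P*(5 + d) (b(d, P) = (d + 5)*(P + P) = (5 + d)*(2*P) = 2*P*(5 + d))
t(0)*(-10) + b(21, -7) = 7*(-10) + 2*(-7)*(5 + 21) = -70 + 2*(-7)*26 = -70 - 364 = -434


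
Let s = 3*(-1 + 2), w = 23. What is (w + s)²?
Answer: 676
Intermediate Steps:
s = 3 (s = 3*1 = 3)
(w + s)² = (23 + 3)² = 26² = 676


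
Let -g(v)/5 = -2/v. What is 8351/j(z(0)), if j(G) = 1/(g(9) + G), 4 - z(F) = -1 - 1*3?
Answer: 684782/9 ≈ 76087.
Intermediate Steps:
z(F) = 8 (z(F) = 4 - (-1 - 1*3) = 4 - (-1 - 3) = 4 - 1*(-4) = 4 + 4 = 8)
g(v) = 10/v (g(v) = -(-10)/v = 10/v)
j(G) = 1/(10/9 + G)
8351/j(z(0)) = 8351/((9/(10 + 9*8))) = 8351/((9/(10 + 72))) = 8351/((9/82)) = 8351/((9*(1/82))) = 8351/(9/82) = 8351*(82/9) = 684782/9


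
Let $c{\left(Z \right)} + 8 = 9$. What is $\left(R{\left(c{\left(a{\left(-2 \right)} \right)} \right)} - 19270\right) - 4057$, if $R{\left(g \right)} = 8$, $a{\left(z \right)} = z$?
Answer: $-23319$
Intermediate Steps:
$c{\left(Z \right)} = 1$ ($c{\left(Z \right)} = -8 + 9 = 1$)
$\left(R{\left(c{\left(a{\left(-2 \right)} \right)} \right)} - 19270\right) - 4057 = \left(8 - 19270\right) - 4057 = -19262 - 4057 = -23319$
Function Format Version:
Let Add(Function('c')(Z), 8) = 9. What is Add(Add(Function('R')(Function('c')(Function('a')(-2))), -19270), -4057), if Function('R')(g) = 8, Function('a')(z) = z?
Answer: -23319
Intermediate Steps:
Function('c')(Z) = 1 (Function('c')(Z) = Add(-8, 9) = 1)
Add(Add(Function('R')(Function('c')(Function('a')(-2))), -19270), -4057) = Add(Add(8, -19270), -4057) = Add(-19262, -4057) = -23319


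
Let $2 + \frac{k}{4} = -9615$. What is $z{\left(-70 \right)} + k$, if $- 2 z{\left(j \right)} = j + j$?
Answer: $-38398$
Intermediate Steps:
$k = -38468$ ($k = -8 + 4 \left(-9615\right) = -8 - 38460 = -38468$)
$z{\left(j \right)} = - j$ ($z{\left(j \right)} = - \frac{j + j}{2} = - \frac{2 j}{2} = - j$)
$z{\left(-70 \right)} + k = \left(-1\right) \left(-70\right) - 38468 = 70 - 38468 = -38398$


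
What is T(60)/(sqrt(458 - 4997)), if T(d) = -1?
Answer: I*sqrt(4539)/4539 ≈ 0.014843*I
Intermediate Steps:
T(60)/(sqrt(458 - 4997)) = -1/(sqrt(458 - 4997)) = -1/(sqrt(-4539)) = -1/(I*sqrt(4539)) = -(-1)*I*sqrt(4539)/4539 = I*sqrt(4539)/4539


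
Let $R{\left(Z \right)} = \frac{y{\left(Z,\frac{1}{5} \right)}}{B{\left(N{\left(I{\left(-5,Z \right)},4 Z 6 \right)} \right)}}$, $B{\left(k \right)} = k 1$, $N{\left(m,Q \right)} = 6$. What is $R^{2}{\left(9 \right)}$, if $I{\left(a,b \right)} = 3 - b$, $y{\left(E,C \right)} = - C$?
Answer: $\frac{1}{900} \approx 0.0011111$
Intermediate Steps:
$B{\left(k \right)} = k$
$R{\left(Z \right)} = - \frac{1}{30}$ ($R{\left(Z \right)} = \frac{\left(-1\right) \frac{1}{5}}{6} = \left(-1\right) \frac{1}{5} \cdot \frac{1}{6} = \left(- \frac{1}{5}\right) \frac{1}{6} = - \frac{1}{30}$)
$R^{2}{\left(9 \right)} = \left(- \frac{1}{30}\right)^{2} = \frac{1}{900}$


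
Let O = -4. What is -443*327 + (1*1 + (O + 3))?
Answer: -144861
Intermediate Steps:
-443*327 + (1*1 + (O + 3)) = -443*327 + (1*1 + (-4 + 3)) = -144861 + (1 - 1) = -144861 + 0 = -144861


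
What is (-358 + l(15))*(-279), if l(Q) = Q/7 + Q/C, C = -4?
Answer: 2809251/28 ≈ 1.0033e+5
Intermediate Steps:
l(Q) = -3*Q/28 (l(Q) = Q/7 + Q/(-4) = Q*(⅐) + Q*(-¼) = Q/7 - Q/4 = -3*Q/28)
(-358 + l(15))*(-279) = (-358 - 3/28*15)*(-279) = (-358 - 45/28)*(-279) = -10069/28*(-279) = 2809251/28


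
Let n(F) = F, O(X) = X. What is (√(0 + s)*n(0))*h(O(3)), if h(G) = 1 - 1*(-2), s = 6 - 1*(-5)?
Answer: 0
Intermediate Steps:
s = 11 (s = 6 + 5 = 11)
h(G) = 3 (h(G) = 1 + 2 = 3)
(√(0 + s)*n(0))*h(O(3)) = (√(0 + 11)*0)*3 = (√11*0)*3 = 0*3 = 0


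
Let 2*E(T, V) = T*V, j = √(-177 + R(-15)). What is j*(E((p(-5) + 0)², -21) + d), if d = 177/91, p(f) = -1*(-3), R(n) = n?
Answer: -67380*I*√3/91 ≈ -1282.5*I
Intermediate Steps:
p(f) = 3
d = 177/91 (d = 177*(1/91) = 177/91 ≈ 1.9451)
j = 8*I*√3 (j = √(-177 - 15) = √(-192) = 8*I*√3 ≈ 13.856*I)
E(T, V) = T*V/2 (E(T, V) = (T*V)/2 = T*V/2)
j*(E((p(-5) + 0)², -21) + d) = (8*I*√3)*((½)*(3 + 0)²*(-21) + 177/91) = (8*I*√3)*((½)*3²*(-21) + 177/91) = (8*I*√3)*((½)*9*(-21) + 177/91) = (8*I*√3)*(-189/2 + 177/91) = (8*I*√3)*(-16845/182) = -67380*I*√3/91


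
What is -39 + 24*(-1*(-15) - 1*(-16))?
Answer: 705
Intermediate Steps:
-39 + 24*(-1*(-15) - 1*(-16)) = -39 + 24*(15 + 16) = -39 + 24*31 = -39 + 744 = 705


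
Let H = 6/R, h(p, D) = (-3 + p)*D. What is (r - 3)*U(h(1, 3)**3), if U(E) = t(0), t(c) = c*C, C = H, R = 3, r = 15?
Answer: 0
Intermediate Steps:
h(p, D) = D*(-3 + p)
H = 2 (H = 6/3 = 6*(1/3) = 2)
C = 2
t(c) = 2*c (t(c) = c*2 = 2*c)
U(E) = 0 (U(E) = 2*0 = 0)
(r - 3)*U(h(1, 3)**3) = (15 - 3)*0 = 12*0 = 0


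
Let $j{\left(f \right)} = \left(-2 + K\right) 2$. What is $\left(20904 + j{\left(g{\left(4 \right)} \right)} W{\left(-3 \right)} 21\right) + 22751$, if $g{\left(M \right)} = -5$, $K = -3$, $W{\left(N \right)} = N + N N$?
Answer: $42395$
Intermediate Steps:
$W{\left(N \right)} = N + N^{2}$
$j{\left(f \right)} = -10$ ($j{\left(f \right)} = \left(-2 - 3\right) 2 = \left(-5\right) 2 = -10$)
$\left(20904 + j{\left(g{\left(4 \right)} \right)} W{\left(-3 \right)} 21\right) + 22751 = \left(20904 + - 10 \left(- 3 \left(1 - 3\right)\right) 21\right) + 22751 = \left(20904 + - 10 \left(\left(-3\right) \left(-2\right)\right) 21\right) + 22751 = \left(20904 + \left(-10\right) 6 \cdot 21\right) + 22751 = \left(20904 - 1260\right) + 22751 = 19644 + 22751 = 42395$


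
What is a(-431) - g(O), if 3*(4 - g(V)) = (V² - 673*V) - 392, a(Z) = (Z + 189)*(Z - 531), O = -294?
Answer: 982306/3 ≈ 3.2744e+5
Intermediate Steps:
a(Z) = (-531 + Z)*(189 + Z) (a(Z) = (189 + Z)*(-531 + Z) = (-531 + Z)*(189 + Z))
g(V) = 404/3 - V²/3 + 673*V/3 (g(V) = 4 - ((V² - 673*V) - 392)/3 = 4 - (-392 + V² - 673*V)/3 = 4 + (392/3 - V²/3 + 673*V/3) = 404/3 - V²/3 + 673*V/3)
a(-431) - g(O) = (-100359 + (-431)² - 342*(-431)) - (404/3 - ⅓*(-294)² + (673/3)*(-294)) = (-100359 + 185761 + 147402) - (404/3 - ⅓*86436 - 65954) = 232804 - (404/3 - 28812 - 65954) = 232804 - 1*(-283894/3) = 232804 + 283894/3 = 982306/3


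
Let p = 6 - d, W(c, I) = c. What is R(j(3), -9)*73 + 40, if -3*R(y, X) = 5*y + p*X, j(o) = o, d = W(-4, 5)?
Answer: 1865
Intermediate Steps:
d = -4
p = 10 (p = 6 - 1*(-4) = 6 + 4 = 10)
R(y, X) = -10*X/3 - 5*y/3 (R(y, X) = -(5*y + 10*X)/3 = -10*X/3 - 5*y/3)
R(j(3), -9)*73 + 40 = (-10/3*(-9) - 5/3*3)*73 + 40 = (30 - 5)*73 + 40 = 25*73 + 40 = 1825 + 40 = 1865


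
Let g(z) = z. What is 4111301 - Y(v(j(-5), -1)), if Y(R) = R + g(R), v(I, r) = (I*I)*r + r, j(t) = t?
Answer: 4111353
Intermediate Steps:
v(I, r) = r + r*I² (v(I, r) = I²*r + r = r*I² + r = r + r*I²)
Y(R) = 2*R (Y(R) = R + R = 2*R)
4111301 - Y(v(j(-5), -1)) = 4111301 - 2*(-(1 + (-5)²)) = 4111301 - 2*(-(1 + 25)) = 4111301 - 2*(-1*26) = 4111301 - 2*(-26) = 4111301 - 1*(-52) = 4111301 + 52 = 4111353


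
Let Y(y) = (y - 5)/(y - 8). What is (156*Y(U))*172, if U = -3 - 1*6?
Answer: 375648/17 ≈ 22097.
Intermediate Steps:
U = -9 (U = -3 - 6 = -9)
Y(y) = (-5 + y)/(-8 + y)
(156*Y(U))*172 = (156*((-5 - 9)/(-8 - 9)))*172 = (156*(-14/(-17)))*172 = (156*(-1/17*(-14)))*172 = (156*(14/17))*172 = (2184/17)*172 = 375648/17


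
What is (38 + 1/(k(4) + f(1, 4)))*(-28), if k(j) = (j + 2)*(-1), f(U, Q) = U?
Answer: -5292/5 ≈ -1058.4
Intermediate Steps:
k(j) = -2 - j (k(j) = (2 + j)*(-1) = -2 - j)
(38 + 1/(k(4) + f(1, 4)))*(-28) = (38 + 1/((-2 - 1*4) + 1))*(-28) = (38 + 1/((-2 - 4) + 1))*(-28) = (38 + 1/(-6 + 1))*(-28) = (38 + 1/(-5))*(-28) = (38 - ⅕)*(-28) = (189/5)*(-28) = -5292/5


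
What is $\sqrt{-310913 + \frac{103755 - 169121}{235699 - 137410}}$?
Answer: $\frac{i \sqrt{333739133388383}}{32763} \approx 557.6 i$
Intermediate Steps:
$\sqrt{-310913 + \frac{103755 - 169121}{235699 - 137410}} = \sqrt{-310913 - \frac{65366}{98289}} = \sqrt{- \frac{30559393223}{98289}} = \frac{i \sqrt{333739133388383}}{32763}$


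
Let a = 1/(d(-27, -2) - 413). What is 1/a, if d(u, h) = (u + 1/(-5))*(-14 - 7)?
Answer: 791/5 ≈ 158.20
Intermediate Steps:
d(u, h) = 21/5 - 21*u (d(u, h) = (u - ⅕)*(-21) = (-⅕ + u)*(-21) = 21/5 - 21*u)
a = 5/791 (a = 1/((21/5 - 21*(-27)) - 413) = 1/((21/5 + 567) - 413) = 1/(2856/5 - 413) = 1/(791/5) = 5/791 ≈ 0.0063211)
1/a = 1/(5/791) = 791/5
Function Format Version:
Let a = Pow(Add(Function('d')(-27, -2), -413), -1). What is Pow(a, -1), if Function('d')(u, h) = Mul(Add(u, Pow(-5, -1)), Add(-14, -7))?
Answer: Rational(791, 5) ≈ 158.20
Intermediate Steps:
Function('d')(u, h) = Add(Rational(21, 5), Mul(-21, u)) (Function('d')(u, h) = Mul(Add(u, Rational(-1, 5)), -21) = Mul(Add(Rational(-1, 5), u), -21) = Add(Rational(21, 5), Mul(-21, u)))
a = Rational(5, 791) (a = Pow(Add(Add(Rational(21, 5), Mul(-21, -27)), -413), -1) = Pow(Add(Add(Rational(21, 5), 567), -413), -1) = Pow(Add(Rational(2856, 5), -413), -1) = Pow(Rational(791, 5), -1) = Rational(5, 791) ≈ 0.0063211)
Pow(a, -1) = Pow(Rational(5, 791), -1) = Rational(791, 5)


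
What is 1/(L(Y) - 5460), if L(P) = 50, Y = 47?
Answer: -1/5410 ≈ -0.00018484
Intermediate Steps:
1/(L(Y) - 5460) = 1/(50 - 5460) = 1/(-5410) = -1/5410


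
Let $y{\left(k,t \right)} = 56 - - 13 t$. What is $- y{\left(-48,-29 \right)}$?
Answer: $321$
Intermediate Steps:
$y{\left(k,t \right)} = 56 + 13 t$
$- y{\left(-48,-29 \right)} = - (56 + 13 \left(-29\right)) = - (56 - 377) = \left(-1\right) \left(-321\right) = 321$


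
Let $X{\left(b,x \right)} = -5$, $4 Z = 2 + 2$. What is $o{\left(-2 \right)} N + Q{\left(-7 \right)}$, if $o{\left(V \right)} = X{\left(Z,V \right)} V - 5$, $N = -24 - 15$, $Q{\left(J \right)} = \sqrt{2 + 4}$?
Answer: $-195 + \sqrt{6} \approx -192.55$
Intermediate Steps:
$Z = 1$ ($Z = \frac{2 + 2}{4} = \frac{1}{4} \cdot 4 = 1$)
$Q{\left(J \right)} = \sqrt{6}$
$N = -39$ ($N = -24 - 15 = -39$)
$o{\left(V \right)} = -5 - 5 V$ ($o{\left(V \right)} = - 5 V - 5 = -5 - 5 V$)
$o{\left(-2 \right)} N + Q{\left(-7 \right)} = \left(-5 - -10\right) \left(-39\right) + \sqrt{6} = \left(-5 + 10\right) \left(-39\right) + \sqrt{6} = 5 \left(-39\right) + \sqrt{6} = -195 + \sqrt{6}$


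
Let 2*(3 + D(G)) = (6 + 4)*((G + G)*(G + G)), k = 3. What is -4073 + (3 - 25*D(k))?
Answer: -8495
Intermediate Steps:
D(G) = -3 + 20*G**2 (D(G) = -3 + ((6 + 4)*((G + G)*(G + G)))/2 = -3 + (10*((2*G)*(2*G)))/2 = -3 + (10*(4*G**2))/2 = -3 + (40*G**2)/2 = -3 + 20*G**2)
-4073 + (3 - 25*D(k)) = -4073 + (3 - 25*(-3 + 20*3**2)) = -4073 + (3 - 25*(-3 + 20*9)) = -4073 + (3 - 25*(-3 + 180)) = -4073 + (3 - 25*177) = -4073 + (3 - 4425) = -4073 - 4422 = -8495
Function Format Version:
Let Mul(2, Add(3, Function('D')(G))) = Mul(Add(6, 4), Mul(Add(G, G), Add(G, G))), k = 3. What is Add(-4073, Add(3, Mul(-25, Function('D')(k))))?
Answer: -8495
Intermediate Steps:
Function('D')(G) = Add(-3, Mul(20, Pow(G, 2))) (Function('D')(G) = Add(-3, Mul(Rational(1, 2), Mul(Add(6, 4), Mul(Add(G, G), Add(G, G))))) = Add(-3, Mul(Rational(1, 2), Mul(10, Mul(Mul(2, G), Mul(2, G))))) = Add(-3, Mul(Rational(1, 2), Mul(10, Mul(4, Pow(G, 2))))) = Add(-3, Mul(Rational(1, 2), Mul(40, Pow(G, 2)))) = Add(-3, Mul(20, Pow(G, 2))))
Add(-4073, Add(3, Mul(-25, Function('D')(k)))) = Add(-4073, Add(3, Mul(-25, Add(-3, Mul(20, Pow(3, 2)))))) = Add(-4073, Add(3, Mul(-25, Add(-3, Mul(20, 9))))) = Add(-4073, Add(3, Mul(-25, Add(-3, 180)))) = Add(-4073, Add(3, Mul(-25, 177))) = Add(-4073, Add(3, -4425)) = Add(-4073, -4422) = -8495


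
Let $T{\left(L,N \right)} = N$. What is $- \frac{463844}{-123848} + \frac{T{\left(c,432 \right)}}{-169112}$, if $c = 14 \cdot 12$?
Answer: $\frac{2449627631}{654505718} \approx 3.7427$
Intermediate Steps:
$c = 168$
$- \frac{463844}{-123848} + \frac{T{\left(c,432 \right)}}{-169112} = - \frac{463844}{-123848} + \frac{432}{-169112} = \left(-463844\right) \left(- \frac{1}{123848}\right) + 432 \left(- \frac{1}{169112}\right) = \frac{115961}{30962} - \frac{54}{21139} = \frac{2449627631}{654505718}$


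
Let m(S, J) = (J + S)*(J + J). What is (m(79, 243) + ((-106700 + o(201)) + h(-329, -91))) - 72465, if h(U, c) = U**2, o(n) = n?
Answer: 85769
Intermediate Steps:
m(S, J) = 2*J*(J + S) (m(S, J) = (J + S)*(2*J) = 2*J*(J + S))
(m(79, 243) + ((-106700 + o(201)) + h(-329, -91))) - 72465 = (2*243*(243 + 79) + ((-106700 + 201) + (-329)**2)) - 72465 = (2*243*322 + (-106499 + 108241)) - 72465 = (156492 + 1742) - 72465 = 158234 - 72465 = 85769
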